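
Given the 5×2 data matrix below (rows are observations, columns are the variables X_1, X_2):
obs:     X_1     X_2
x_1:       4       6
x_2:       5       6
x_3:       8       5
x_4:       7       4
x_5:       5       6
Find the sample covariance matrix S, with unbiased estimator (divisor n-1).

Step 1 — column means:
  mean(X_1) = (4 + 5 + 8 + 7 + 5) / 5 = 29/5 = 5.8
  mean(X_2) = (6 + 6 + 5 + 4 + 6) / 5 = 27/5 = 5.4

Step 2 — sample covariance S[i,j] = (1/(n-1)) · Σ_k (x_{k,i} - mean_i) · (x_{k,j} - mean_j), with n-1 = 4.
  S[X_1,X_1] = ((-1.8)·(-1.8) + (-0.8)·(-0.8) + (2.2)·(2.2) + (1.2)·(1.2) + (-0.8)·(-0.8)) / 4 = 10.8/4 = 2.7
  S[X_1,X_2] = ((-1.8)·(0.6) + (-0.8)·(0.6) + (2.2)·(-0.4) + (1.2)·(-1.4) + (-0.8)·(0.6)) / 4 = -4.6/4 = -1.15
  S[X_2,X_2] = ((0.6)·(0.6) + (0.6)·(0.6) + (-0.4)·(-0.4) + (-1.4)·(-1.4) + (0.6)·(0.6)) / 4 = 3.2/4 = 0.8

S is symmetric (S[j,i] = S[i,j]). Assembling:

S = [[2.7, -1.15],
 [-1.15, 0.8]]


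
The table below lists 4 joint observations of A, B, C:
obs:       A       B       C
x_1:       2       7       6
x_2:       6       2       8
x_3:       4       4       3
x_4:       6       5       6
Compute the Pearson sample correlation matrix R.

Step 1 — column means:
  mean(A) = (2 + 6 + 4 + 6) / 4 = 18/4 = 4.5
  mean(B) = (7 + 2 + 4 + 5) / 4 = 18/4 = 4.5
  mean(C) = (6 + 8 + 3 + 6) / 4 = 23/4 = 5.75

Step 2 — sample variances and covariances s[i,j] = (1/(n-1)) · Σ_k (x_{k,i} - mean_i) · (x_{k,j} - mean_j), with n-1 = 3:
  s[A,A] = ((-2.5)·(-2.5) + (1.5)·(1.5) + (-0.5)·(-0.5) + (1.5)·(1.5)) / 3 = 11/3 = 3.6667
  s[A,B] = ((-2.5)·(2.5) + (1.5)·(-2.5) + (-0.5)·(-0.5) + (1.5)·(0.5)) / 3 = -9/3 = -3
  s[A,C] = ((-2.5)·(0.25) + (1.5)·(2.25) + (-0.5)·(-2.75) + (1.5)·(0.25)) / 3 = 4.5/3 = 1.5
  s[B,B] = ((2.5)·(2.5) + (-2.5)·(-2.5) + (-0.5)·(-0.5) + (0.5)·(0.5)) / 3 = 13/3 = 4.3333
  s[B,C] = ((2.5)·(0.25) + (-2.5)·(2.25) + (-0.5)·(-2.75) + (0.5)·(0.25)) / 3 = -3.5/3 = -1.1667
  s[C,C] = ((0.25)·(0.25) + (2.25)·(2.25) + (-2.75)·(-2.75) + (0.25)·(0.25)) / 3 = 12.75/3 = 4.25
  Sample standard deviations s_i = √(s[i,i]):
  s(A) = √(3.6667) = 1.9149
  s(B) = √(4.3333) = 2.0817
  s(C) = √(4.25) = 2.0616

Step 3 — r_{ij} = s_{ij} / (s_i · s_j):
  r[A,A] = 1 (diagonal).
  r[A,B] = -3 / (1.9149 · 2.0817) = -3 / 3.9861 = -0.7526
  r[A,C] = 1.5 / (1.9149 · 2.0616) = 1.5 / 3.9476 = 0.38
  r[B,B] = 1 (diagonal).
  r[B,C] = -1.1667 / (2.0817 · 2.0616) = -1.1667 / 4.2915 = -0.2719
  r[C,C] = 1 (diagonal).

R is symmetric with unit diagonal. Assembling:

R = [[1, -0.7526, 0.38],
 [-0.7526, 1, -0.2719],
 [0.38, -0.2719, 1]]


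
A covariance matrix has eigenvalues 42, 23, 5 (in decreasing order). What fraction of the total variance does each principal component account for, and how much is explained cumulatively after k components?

Step 1 — total variance = trace(Sigma) = Σ λ_i = 42 + 23 + 5 = 70.

Step 2 — fraction explained by component i = λ_i / Σ λ:
  PC1: 42/70 = 0.6
  PC2: 23/70 = 0.3286
  PC3: 5/70 = 0.0714

Step 3 — cumulative fraction after k components = (λ_1 + ... + λ_k) / Σ λ:
  k = 1: 42/70 = 0.6
  k = 2: (42 + 23)/70 = 65/70 = 0.9286
  k = 3: (42 + 23 + 5)/70 = 70/70 = 1

Summary (fraction, with percent):

explained: PC1 0.6 (60%), PC2 0.3286 (32.86%), PC3 0.0714 (7.14%);  cumulative: 0.6, 0.9286, 1


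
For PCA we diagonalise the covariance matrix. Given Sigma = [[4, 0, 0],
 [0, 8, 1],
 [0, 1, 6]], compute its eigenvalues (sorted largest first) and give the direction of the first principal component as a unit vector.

Step 1 — characteristic polynomial p(λ) = det(λI - Sigma) = λ³ - tr·λ² + c_1·λ - det, where tr = trace, c_1 = sum of the principal 2×2 minors, det = det(Sigma):
  tr = 4 + 8 + 6 = 18,
  c_1 = (4·8 - (0)²) + (4·6 - (0)²) + (8·6 - (1)²) = 32 + 24 + 47 = 103,
  det = 4·(8·6 - (1)²) - (0)·((0)·6 - (1)·(0)) + (0)·((0)·(1) - 8·(0)) = 4·(47) - (0)·(0) + (0)·(0) = 188.
  So p(λ) = λ³ - 18λ² + 103λ - 188.
Step 2 — look for an integer root (rational root theorem: any rational root is an integer divisor of 188). Testing λ = 4:
  p(4) = 64 - 288 + 412 - 188 = 0  ✓
  Dividing out (λ - 4): p(λ) = (λ - 4)(λ² - 14λ + 47).
Step 3 — remaining eigenvalues from the quadratic λ² - 14λ + 47 = 0:
  Δ = 14² - 4·47 = 196 - 188 = 8,  λ = (14 ± √8)/2 = (14 ± 2.8284)/2 ≈ 8.4142 or 5.5858.
  Sorted: λ_1 = 8.4142,  λ_2 = 5.5858,  λ_3 = 4  (check: sum = 18 = tr ✓).

Step 4 — unit eigenvector for λ_1 ≈ 8.4142: v spans the null space of (Sigma - λ_1 I), whose rows are
  r_1 = (-4.4142, 0, 0),  r_2 = (0, -0.4142, 1),  r_3 = (0, 1, -2.4142).
  v is orthogonal to every row, so take v ∝ r_1 × r_2 = ((0)·(1) - (0)·(-0.4142), (0)·(0) - (-4.4142)·(1), (-4.4142)·(-0.4142) - (0)·(0)) ≈ (0, 4.4142, 1.8284).
  Let u = (0, 4.4142, 1.8284).
  ||u|| = √((0)² + (4.4142)² + (1.8284)²) = √(22.8284) ≈ 4.7779,  v_1 = u/||u|| ≈ (0, 0.9239, 0.3827) (||v_1|| = 1).

λ_1 = 8.4142,  λ_2 = 5.5858,  λ_3 = 4;  v_1 ≈ (0, 0.9239, 0.3827)


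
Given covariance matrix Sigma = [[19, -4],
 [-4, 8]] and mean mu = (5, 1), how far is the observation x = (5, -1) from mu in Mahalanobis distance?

Step 1 — centre the observation: (x - mu) = (0, -2).

Step 2 — invert Sigma. det(Sigma) = 19·8 - (-4)² = 136.
  Sigma^{-1} = (1/det) · [[d, -b], [-b, a]] = [[0.0588, 0.0294],
 [0.0294, 0.1397]].

Step 3 — form the quadratic (x - mu)^T · Sigma^{-1} · (x - mu):
  Sigma^{-1} · (x - mu) = (-0.0588, -0.2794).
  (x - mu)^T · [Sigma^{-1} · (x - mu)] = (0)·(-0.0588) + (-2)·(-0.2794) = 0.5588.

Step 4 — take square root: d = √(0.5588) ≈ 0.7475.

d(x, mu) = √(0.5588) ≈ 0.7475


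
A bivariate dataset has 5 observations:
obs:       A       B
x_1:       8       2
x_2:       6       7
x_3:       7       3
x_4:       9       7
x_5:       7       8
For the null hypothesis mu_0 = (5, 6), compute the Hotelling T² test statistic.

Step 1 — sample mean vector:
  mean(A) = (8 + 6 + 7 + 9 + 7) / 5 = 37/5 = 7.4
  mean(B) = (2 + 7 + 3 + 7 + 8) / 5 = 27/5 = 5.4
  x̄ = (7.4, 5.4),  deviation x̄ - mu_0 = (7.4, 5.4) - (5, 6) = (2.4, -0.6).

Step 2 — sample covariance matrix, S[i,j] = (1/(n-1)) · Σ_k (x_{k,i} - mean_i) · (x_{k,j} - mean_j), divisor n-1 = 4:
  S[A,A] = ((0.6)·(0.6) + (-1.4)·(-1.4) + (-0.4)·(-0.4) + (1.6)·(1.6) + (-0.4)·(-0.4)) / 4 = 5.2/4 = 1.3
  S[A,B] = ((0.6)·(-3.4) + (-1.4)·(1.6) + (-0.4)·(-2.4) + (1.6)·(1.6) + (-0.4)·(2.6)) / 4 = -1.8/4 = -0.45
  S[B,B] = ((-3.4)·(-3.4) + (1.6)·(1.6) + (-2.4)·(-2.4) + (1.6)·(1.6) + (2.6)·(2.6)) / 4 = 29.2/4 = 7.3
  S = [[1.3, -0.45],
 [-0.45, 7.3]].

Step 3 — invert S. det(S) = 1.3·7.3 - (-0.45)² = 9.2875.
  S^{-1} = (1/det) · [[d, -b], [-b, a]] = [[0.786, 0.0485],
 [0.0485, 0.14]].

Step 4 — quadratic form (x̄ - mu_0)^T · S^{-1} · (x̄ - mu_0):
  S^{-1} · (x̄ - mu_0) = (1.8573, 0.0323),
  (x̄ - mu_0)^T · [...] = (2.4)·(1.8573) + (-0.6)·(0.0323) = 4.4382.

Step 5 — scale by n: T² = 5 · 4.4382 = 22.1911.

T² ≈ 22.1911


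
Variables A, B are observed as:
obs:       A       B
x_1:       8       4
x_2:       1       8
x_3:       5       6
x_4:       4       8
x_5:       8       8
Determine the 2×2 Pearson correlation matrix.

Step 1 — column means:
  mean(A) = (8 + 1 + 5 + 4 + 8) / 5 = 26/5 = 5.2
  mean(B) = (4 + 8 + 6 + 8 + 8) / 5 = 34/5 = 6.8

Step 2 — sample variances and covariances s[i,j] = (1/(n-1)) · Σ_k (x_{k,i} - mean_i) · (x_{k,j} - mean_j), with n-1 = 4:
  s[A,A] = ((2.8)·(2.8) + (-4.2)·(-4.2) + (-0.2)·(-0.2) + (-1.2)·(-1.2) + (2.8)·(2.8)) / 4 = 34.8/4 = 8.7
  s[A,B] = ((2.8)·(-2.8) + (-4.2)·(1.2) + (-0.2)·(-0.8) + (-1.2)·(1.2) + (2.8)·(1.2)) / 4 = -10.8/4 = -2.7
  s[B,B] = ((-2.8)·(-2.8) + (1.2)·(1.2) + (-0.8)·(-0.8) + (1.2)·(1.2) + (1.2)·(1.2)) / 4 = 12.8/4 = 3.2
  Sample standard deviations s_i = √(s[i,i]):
  s(A) = √(8.7) = 2.9496
  s(B) = √(3.2) = 1.7889

Step 3 — r_{ij} = s_{ij} / (s_i · s_j):
  r[A,A] = 1 (diagonal).
  r[A,B] = -2.7 / (2.9496 · 1.7889) = -2.7 / 5.2764 = -0.5117
  r[B,B] = 1 (diagonal).

R is symmetric with unit diagonal. Assembling:

R = [[1, -0.5117],
 [-0.5117, 1]]


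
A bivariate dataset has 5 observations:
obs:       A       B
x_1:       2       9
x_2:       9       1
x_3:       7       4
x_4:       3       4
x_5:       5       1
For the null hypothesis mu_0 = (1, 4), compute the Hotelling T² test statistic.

Step 1 — sample mean vector:
  mean(A) = (2 + 9 + 7 + 3 + 5) / 5 = 26/5 = 5.2
  mean(B) = (9 + 1 + 4 + 4 + 1) / 5 = 19/5 = 3.8
  x̄ = (5.2, 3.8),  deviation x̄ - mu_0 = (5.2, 3.8) - (1, 4) = (4.2, -0.2).

Step 2 — sample covariance matrix, S[i,j] = (1/(n-1)) · Σ_k (x_{k,i} - mean_i) · (x_{k,j} - mean_j), divisor n-1 = 4:
  S[A,A] = ((-3.2)·(-3.2) + (3.8)·(3.8) + (1.8)·(1.8) + (-2.2)·(-2.2) + (-0.2)·(-0.2)) / 4 = 32.8/4 = 8.2
  S[A,B] = ((-3.2)·(5.2) + (3.8)·(-2.8) + (1.8)·(0.2) + (-2.2)·(0.2) + (-0.2)·(-2.8)) / 4 = -26.8/4 = -6.7
  S[B,B] = ((5.2)·(5.2) + (-2.8)·(-2.8) + (0.2)·(0.2) + (0.2)·(0.2) + (-2.8)·(-2.8)) / 4 = 42.8/4 = 10.7
  S = [[8.2, -6.7],
 [-6.7, 10.7]].

Step 3 — invert S. det(S) = 8.2·10.7 - (-6.7)² = 42.85.
  S^{-1} = (1/det) · [[d, -b], [-b, a]] = [[0.2497, 0.1564],
 [0.1564, 0.1914]].

Step 4 — quadratic form (x̄ - mu_0)^T · S^{-1} · (x̄ - mu_0):
  S^{-1} · (x̄ - mu_0) = (1.0175, 0.6184),
  (x̄ - mu_0)^T · [...] = (4.2)·(1.0175) + (-0.2)·(0.6184) = 4.1498.

Step 5 — scale by n: T² = 5 · 4.1498 = 20.7491.

T² ≈ 20.7491


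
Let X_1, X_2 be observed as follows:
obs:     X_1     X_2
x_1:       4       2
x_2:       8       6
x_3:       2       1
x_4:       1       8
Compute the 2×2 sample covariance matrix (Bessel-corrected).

Step 1 — column means:
  mean(X_1) = (4 + 8 + 2 + 1) / 4 = 15/4 = 3.75
  mean(X_2) = (2 + 6 + 1 + 8) / 4 = 17/4 = 4.25

Step 2 — sample covariance S[i,j] = (1/(n-1)) · Σ_k (x_{k,i} - mean_i) · (x_{k,j} - mean_j), with n-1 = 3.
  S[X_1,X_1] = ((0.25)·(0.25) + (4.25)·(4.25) + (-1.75)·(-1.75) + (-2.75)·(-2.75)) / 3 = 28.75/3 = 9.5833
  S[X_1,X_2] = ((0.25)·(-2.25) + (4.25)·(1.75) + (-1.75)·(-3.25) + (-2.75)·(3.75)) / 3 = 2.25/3 = 0.75
  S[X_2,X_2] = ((-2.25)·(-2.25) + (1.75)·(1.75) + (-3.25)·(-3.25) + (3.75)·(3.75)) / 3 = 32.75/3 = 10.9167

S is symmetric (S[j,i] = S[i,j]). Assembling:

S = [[9.5833, 0.75],
 [0.75, 10.9167]]


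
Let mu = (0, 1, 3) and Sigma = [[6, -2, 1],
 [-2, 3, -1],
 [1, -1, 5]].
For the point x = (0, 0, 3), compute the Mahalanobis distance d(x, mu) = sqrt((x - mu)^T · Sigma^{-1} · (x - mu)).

Step 1 — centre the observation: (x - mu) = (0, -1, 0).

Step 2 — invert Sigma (cofactor / det for 3×3, or solve directly):
  Sigma^{-1} = [[0.2154, 0.1385, -0.0154],
 [0.1385, 0.4462, 0.0615],
 [-0.0154, 0.0615, 0.2154]].

Step 3 — form the quadratic (x - mu)^T · Sigma^{-1} · (x - mu):
  Sigma^{-1} · (x - mu) = (-0.1385, -0.4462, -0.0615).
  (x - mu)^T · [Sigma^{-1} · (x - mu)] = (0)·(-0.1385) + (-1)·(-0.4462) + (0)·(-0.0615) = 0.4462.

Step 4 — take square root: d = √(0.4462) ≈ 0.6679.

d(x, mu) = √(0.4462) ≈ 0.6679


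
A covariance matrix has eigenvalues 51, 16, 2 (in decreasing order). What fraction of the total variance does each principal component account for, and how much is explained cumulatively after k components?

Step 1 — total variance = trace(Sigma) = Σ λ_i = 51 + 16 + 2 = 69.

Step 2 — fraction explained by component i = λ_i / Σ λ:
  PC1: 51/69 = 0.7391
  PC2: 16/69 = 0.2319
  PC3: 2/69 = 0.029

Step 3 — cumulative fraction after k components = (λ_1 + ... + λ_k) / Σ λ:
  k = 1: 51/69 = 0.7391
  k = 2: (51 + 16)/69 = 67/69 = 0.971
  k = 3: (51 + 16 + 2)/69 = 69/69 = 1

Summary (fraction, with percent):

explained: PC1 0.7391 (73.91%), PC2 0.2319 (23.19%), PC3 0.029 (2.9%);  cumulative: 0.7391, 0.971, 1


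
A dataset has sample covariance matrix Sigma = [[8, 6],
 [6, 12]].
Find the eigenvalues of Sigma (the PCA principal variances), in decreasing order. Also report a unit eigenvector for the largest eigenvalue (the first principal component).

Step 1 — characteristic polynomial of 2×2 Sigma:
  det(Sigma - λI) = λ² - trace · λ + det = 0.
  trace = 8 + 12 = 20, det = 8·12 - (6)² = 60.
Step 2 — discriminant:
  Δ = trace² - 4·det = 400 - 240 = 160.
Step 3 — eigenvalues:
  λ = (trace ± √Δ)/2 = (20 ± 12.6491)/2,
  λ_1 = 16.3246,  λ_2 = 3.6754.

Step 4 — unit eigenvector for λ_1: solve (Sigma - λ_1 I)v = 0. First row:
  (8 - 16.3246)·v_x + (6)·v_y = 0, i.e. (-8.3246)·v_x + (6)·v_y = 0,
  so v ∝ (b, λ_1 - a) = (6, 8.3246) = u.
  ||u|| = √((6)² + (8.3246)²) = √(105.2982) ≈ 10.2615,
  v_1 = u/||u|| ≈ (0.5847, 0.8112) (||v_1|| = 1).

λ_1 = 16.3246,  λ_2 = 3.6754;  v_1 ≈ (0.5847, 0.8112)


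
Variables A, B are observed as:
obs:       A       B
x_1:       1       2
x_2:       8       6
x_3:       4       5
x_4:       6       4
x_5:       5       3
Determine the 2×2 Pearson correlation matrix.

Step 1 — column means:
  mean(A) = (1 + 8 + 4 + 6 + 5) / 5 = 24/5 = 4.8
  mean(B) = (2 + 6 + 5 + 4 + 3) / 5 = 20/5 = 4

Step 2 — sample variances and covariances s[i,j] = (1/(n-1)) · Σ_k (x_{k,i} - mean_i) · (x_{k,j} - mean_j), with n-1 = 4:
  s[A,A] = ((-3.8)·(-3.8) + (3.2)·(3.2) + (-0.8)·(-0.8) + (1.2)·(1.2) + (0.2)·(0.2)) / 4 = 26.8/4 = 6.7
  s[A,B] = ((-3.8)·(-2) + (3.2)·(2) + (-0.8)·(1) + (1.2)·(0) + (0.2)·(-1)) / 4 = 13/4 = 3.25
  s[B,B] = ((-2)·(-2) + (2)·(2) + (1)·(1) + (0)·(0) + (-1)·(-1)) / 4 = 10/4 = 2.5
  Sample standard deviations s_i = √(s[i,i]):
  s(A) = √(6.7) = 2.5884
  s(B) = √(2.5) = 1.5811

Step 3 — r_{ij} = s_{ij} / (s_i · s_j):
  r[A,A] = 1 (diagonal).
  r[A,B] = 3.25 / (2.5884 · 1.5811) = 3.25 / 4.0927 = 0.7941
  r[B,B] = 1 (diagonal).

R is symmetric with unit diagonal. Assembling:

R = [[1, 0.7941],
 [0.7941, 1]]


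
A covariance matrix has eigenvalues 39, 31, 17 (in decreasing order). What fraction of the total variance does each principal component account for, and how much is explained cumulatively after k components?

Step 1 — total variance = trace(Sigma) = Σ λ_i = 39 + 31 + 17 = 87.

Step 2 — fraction explained by component i = λ_i / Σ λ:
  PC1: 39/87 = 0.4483
  PC2: 31/87 = 0.3563
  PC3: 17/87 = 0.1954

Step 3 — cumulative fraction after k components = (λ_1 + ... + λ_k) / Σ λ:
  k = 1: 39/87 = 0.4483
  k = 2: (39 + 31)/87 = 70/87 = 0.8046
  k = 3: (39 + 31 + 17)/87 = 87/87 = 1

Summary (fraction, with percent):

explained: PC1 0.4483 (44.83%), PC2 0.3563 (35.63%), PC3 0.1954 (19.54%);  cumulative: 0.4483, 0.8046, 1


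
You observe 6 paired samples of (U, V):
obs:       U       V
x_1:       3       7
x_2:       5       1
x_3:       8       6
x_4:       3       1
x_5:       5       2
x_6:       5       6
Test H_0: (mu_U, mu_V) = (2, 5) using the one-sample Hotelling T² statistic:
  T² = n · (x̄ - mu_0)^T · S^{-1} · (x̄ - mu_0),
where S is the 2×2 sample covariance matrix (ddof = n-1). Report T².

Step 1 — sample mean vector:
  mean(U) = (3 + 5 + 8 + 3 + 5 + 5) / 6 = 29/6 = 4.8333
  mean(V) = (7 + 1 + 6 + 1 + 2 + 6) / 6 = 23/6 = 3.8333
  x̄ = (4.8333, 3.8333),  deviation x̄ - mu_0 = (4.8333, 3.8333) - (2, 5) = (2.8333, -1.1667).

Step 2 — sample covariance matrix, S[i,j] = (1/(n-1)) · Σ_k (x_{k,i} - mean_i) · (x_{k,j} - mean_j), divisor n-1 = 5:
  S[U,U] = ((-1.8333)·(-1.8333) + (0.1667)·(0.1667) + (3.1667)·(3.1667) + (-1.8333)·(-1.8333) + (0.1667)·(0.1667) + (0.1667)·(0.1667)) / 5 = 16.8333/5 = 3.3667
  S[U,V] = ((-1.8333)·(3.1667) + (0.1667)·(-2.8333) + (3.1667)·(2.1667) + (-1.8333)·(-2.8333) + (0.1667)·(-1.8333) + (0.1667)·(2.1667)) / 5 = 5.8333/5 = 1.1667
  S[V,V] = ((3.1667)·(3.1667) + (-2.8333)·(-2.8333) + (2.1667)·(2.1667) + (-2.8333)·(-2.8333) + (-1.8333)·(-1.8333) + (2.1667)·(2.1667)) / 5 = 38.8333/5 = 7.7667
  S = [[3.3667, 1.1667],
 [1.1667, 7.7667]].

Step 3 — invert S. det(S) = 3.3667·7.7667 - (1.1667)² = 24.7867.
  S^{-1} = (1/det) · [[d, -b], [-b, a]] = [[0.3133, -0.0471],
 [-0.0471, 0.1358]].

Step 4 — quadratic form (x̄ - mu_0)^T · S^{-1} · (x̄ - mu_0):
  S^{-1} · (x̄ - mu_0) = (0.9427, -0.2918),
  (x̄ - mu_0)^T · [...] = (2.8333)·(0.9427) + (-1.1667)·(-0.2918) = 3.0115.

Step 5 — scale by n: T² = 6 · 3.0115 = 18.0689.

T² ≈ 18.0689


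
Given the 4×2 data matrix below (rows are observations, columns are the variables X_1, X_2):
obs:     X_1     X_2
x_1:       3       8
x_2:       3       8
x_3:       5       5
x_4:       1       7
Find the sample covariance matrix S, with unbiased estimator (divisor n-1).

Step 1 — column means:
  mean(X_1) = (3 + 3 + 5 + 1) / 4 = 12/4 = 3
  mean(X_2) = (8 + 8 + 5 + 7) / 4 = 28/4 = 7

Step 2 — sample covariance S[i,j] = (1/(n-1)) · Σ_k (x_{k,i} - mean_i) · (x_{k,j} - mean_j), with n-1 = 3.
  S[X_1,X_1] = ((0)·(0) + (0)·(0) + (2)·(2) + (-2)·(-2)) / 3 = 8/3 = 2.6667
  S[X_1,X_2] = ((0)·(1) + (0)·(1) + (2)·(-2) + (-2)·(0)) / 3 = -4/3 = -1.3333
  S[X_2,X_2] = ((1)·(1) + (1)·(1) + (-2)·(-2) + (0)·(0)) / 3 = 6/3 = 2

S is symmetric (S[j,i] = S[i,j]). Assembling:

S = [[2.6667, -1.3333],
 [-1.3333, 2]]


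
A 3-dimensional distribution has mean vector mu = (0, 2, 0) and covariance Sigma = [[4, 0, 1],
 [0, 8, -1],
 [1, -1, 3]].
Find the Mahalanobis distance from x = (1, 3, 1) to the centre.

Step 1 — centre the observation: (x - mu) = (1, 1, 1).

Step 2 — invert Sigma (cofactor / det for 3×3, or solve directly):
  Sigma^{-1} = [[0.2738, -0.0119, -0.0952],
 [-0.0119, 0.131, 0.0476],
 [-0.0952, 0.0476, 0.381]].

Step 3 — form the quadratic (x - mu)^T · Sigma^{-1} · (x - mu):
  Sigma^{-1} · (x - mu) = (0.1667, 0.1667, 0.3333).
  (x - mu)^T · [Sigma^{-1} · (x - mu)] = (1)·(0.1667) + (1)·(0.1667) + (1)·(0.3333) = 0.6667.

Step 4 — take square root: d = √(0.6667) ≈ 0.8165.

d(x, mu) = √(0.6667) ≈ 0.8165


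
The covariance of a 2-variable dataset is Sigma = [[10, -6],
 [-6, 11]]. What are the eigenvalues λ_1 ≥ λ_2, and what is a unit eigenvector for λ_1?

Step 1 — characteristic polynomial of 2×2 Sigma:
  det(Sigma - λI) = λ² - trace · λ + det = 0.
  trace = 10 + 11 = 21, det = 10·11 - (-6)² = 74.
Step 2 — discriminant:
  Δ = trace² - 4·det = 441 - 296 = 145.
Step 3 — eigenvalues:
  λ = (trace ± √Δ)/2 = (21 ± 12.0416)/2,
  λ_1 = 16.5208,  λ_2 = 4.4792.

Step 4 — unit eigenvector for λ_1: solve (Sigma - λ_1 I)v = 0. First row:
  (10 - 16.5208)·v_x + (-6)·v_y = 0, i.e. (-6.5208)·v_x + (-6)·v_y = 0,
  so v ∝ (b, λ_1 - a) = (-6, 6.5208); multiply by -1 so the first entry is positive: u = (6, -6.5208).
  ||u|| = √((6)² + (-6.5208)²) = √(78.5208) ≈ 8.8612,
  v_1 = u/||u|| ≈ (0.6771, -0.7359) (||v_1|| = 1).

λ_1 = 16.5208,  λ_2 = 4.4792;  v_1 ≈ (0.6771, -0.7359)


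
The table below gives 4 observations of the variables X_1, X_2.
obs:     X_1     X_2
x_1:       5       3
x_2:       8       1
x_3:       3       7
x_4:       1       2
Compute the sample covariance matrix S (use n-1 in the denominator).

Step 1 — column means:
  mean(X_1) = (5 + 8 + 3 + 1) / 4 = 17/4 = 4.25
  mean(X_2) = (3 + 1 + 7 + 2) / 4 = 13/4 = 3.25

Step 2 — sample covariance S[i,j] = (1/(n-1)) · Σ_k (x_{k,i} - mean_i) · (x_{k,j} - mean_j), with n-1 = 3.
  S[X_1,X_1] = ((0.75)·(0.75) + (3.75)·(3.75) + (-1.25)·(-1.25) + (-3.25)·(-3.25)) / 3 = 26.75/3 = 8.9167
  S[X_1,X_2] = ((0.75)·(-0.25) + (3.75)·(-2.25) + (-1.25)·(3.75) + (-3.25)·(-1.25)) / 3 = -9.25/3 = -3.0833
  S[X_2,X_2] = ((-0.25)·(-0.25) + (-2.25)·(-2.25) + (3.75)·(3.75) + (-1.25)·(-1.25)) / 3 = 20.75/3 = 6.9167

S is symmetric (S[j,i] = S[i,j]). Assembling:

S = [[8.9167, -3.0833],
 [-3.0833, 6.9167]]


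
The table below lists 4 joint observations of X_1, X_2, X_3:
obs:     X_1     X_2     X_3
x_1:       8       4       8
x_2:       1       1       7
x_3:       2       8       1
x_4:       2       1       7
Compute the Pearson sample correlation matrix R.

Step 1 — column means:
  mean(X_1) = (8 + 1 + 2 + 2) / 4 = 13/4 = 3.25
  mean(X_2) = (4 + 1 + 8 + 1) / 4 = 14/4 = 3.5
  mean(X_3) = (8 + 7 + 1 + 7) / 4 = 23/4 = 5.75

Step 2 — sample variances and covariances s[i,j] = (1/(n-1)) · Σ_k (x_{k,i} - mean_i) · (x_{k,j} - mean_j), with n-1 = 3:
  s[X_1,X_1] = ((4.75)·(4.75) + (-2.25)·(-2.25) + (-1.25)·(-1.25) + (-1.25)·(-1.25)) / 3 = 30.75/3 = 10.25
  s[X_1,X_2] = ((4.75)·(0.5) + (-2.25)·(-2.5) + (-1.25)·(4.5) + (-1.25)·(-2.5)) / 3 = 5.5/3 = 1.8333
  s[X_1,X_3] = ((4.75)·(2.25) + (-2.25)·(1.25) + (-1.25)·(-4.75) + (-1.25)·(1.25)) / 3 = 12.25/3 = 4.0833
  s[X_2,X_2] = ((0.5)·(0.5) + (-2.5)·(-2.5) + (4.5)·(4.5) + (-2.5)·(-2.5)) / 3 = 33/3 = 11
  s[X_2,X_3] = ((0.5)·(2.25) + (-2.5)·(1.25) + (4.5)·(-4.75) + (-2.5)·(1.25)) / 3 = -26.5/3 = -8.8333
  s[X_3,X_3] = ((2.25)·(2.25) + (1.25)·(1.25) + (-4.75)·(-4.75) + (1.25)·(1.25)) / 3 = 30.75/3 = 10.25
  Sample standard deviations s_i = √(s[i,i]):
  s(X_1) = √(10.25) = 3.2016
  s(X_2) = √(11) = 3.3166
  s(X_3) = √(10.25) = 3.2016

Step 3 — r_{ij} = s_{ij} / (s_i · s_j):
  r[X_1,X_1] = 1 (diagonal).
  r[X_1,X_2] = 1.8333 / (3.2016 · 3.3166) = 1.8333 / 10.6184 = 0.1727
  r[X_1,X_3] = 4.0833 / (3.2016 · 3.2016) = 4.0833 / 10.25 = 0.3984
  r[X_2,X_2] = 1 (diagonal).
  r[X_2,X_3] = -8.8333 / (3.3166 · 3.2016) = -8.8333 / 10.6184 = -0.8319
  r[X_3,X_3] = 1 (diagonal).

R is symmetric with unit diagonal. Assembling:

R = [[1, 0.1727, 0.3984],
 [0.1727, 1, -0.8319],
 [0.3984, -0.8319, 1]]


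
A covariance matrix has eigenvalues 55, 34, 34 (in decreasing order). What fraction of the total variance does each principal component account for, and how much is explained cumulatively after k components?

Step 1 — total variance = trace(Sigma) = Σ λ_i = 55 + 34 + 34 = 123.

Step 2 — fraction explained by component i = λ_i / Σ λ:
  PC1: 55/123 = 0.4472
  PC2: 34/123 = 0.2764
  PC3: 34/123 = 0.2764

Step 3 — cumulative fraction after k components = (λ_1 + ... + λ_k) / Σ λ:
  k = 1: 55/123 = 0.4472
  k = 2: (55 + 34)/123 = 89/123 = 0.7236
  k = 3: (55 + 34 + 34)/123 = 123/123 = 1

Summary (fraction, with percent):

explained: PC1 0.4472 (44.72%), PC2 0.2764 (27.64%), PC3 0.2764 (27.64%);  cumulative: 0.4472, 0.7236, 1


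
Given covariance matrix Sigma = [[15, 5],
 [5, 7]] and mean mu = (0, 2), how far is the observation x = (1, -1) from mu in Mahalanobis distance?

Step 1 — centre the observation: (x - mu) = (1, -3).

Step 2 — invert Sigma. det(Sigma) = 15·7 - (5)² = 80.
  Sigma^{-1} = (1/det) · [[d, -b], [-b, a]] = [[0.0875, -0.0625],
 [-0.0625, 0.1875]].

Step 3 — form the quadratic (x - mu)^T · Sigma^{-1} · (x - mu):
  Sigma^{-1} · (x - mu) = (0.275, -0.625).
  (x - mu)^T · [Sigma^{-1} · (x - mu)] = (1)·(0.275) + (-3)·(-0.625) = 2.15.

Step 4 — take square root: d = √(2.15) ≈ 1.4663.

d(x, mu) = √(2.15) ≈ 1.4663


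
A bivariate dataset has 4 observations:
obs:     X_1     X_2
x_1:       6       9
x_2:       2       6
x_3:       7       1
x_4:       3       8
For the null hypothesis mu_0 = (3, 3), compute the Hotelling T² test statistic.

Step 1 — sample mean vector:
  mean(X_1) = (6 + 2 + 7 + 3) / 4 = 18/4 = 4.5
  mean(X_2) = (9 + 6 + 1 + 8) / 4 = 24/4 = 6
  x̄ = (4.5, 6),  deviation x̄ - mu_0 = (4.5, 6) - (3, 3) = (1.5, 3).

Step 2 — sample covariance matrix, S[i,j] = (1/(n-1)) · Σ_k (x_{k,i} - mean_i) · (x_{k,j} - mean_j), divisor n-1 = 3:
  S[X_1,X_1] = ((1.5)·(1.5) + (-2.5)·(-2.5) + (2.5)·(2.5) + (-1.5)·(-1.5)) / 3 = 17/3 = 5.6667
  S[X_1,X_2] = ((1.5)·(3) + (-2.5)·(0) + (2.5)·(-5) + (-1.5)·(2)) / 3 = -11/3 = -3.6667
  S[X_2,X_2] = ((3)·(3) + (0)·(0) + (-5)·(-5) + (2)·(2)) / 3 = 38/3 = 12.6667
  S = [[5.6667, -3.6667],
 [-3.6667, 12.6667]].

Step 3 — invert S. det(S) = 5.6667·12.6667 - (-3.6667)² = 58.3333.
  S^{-1} = (1/det) · [[d, -b], [-b, a]] = [[0.2171, 0.0629],
 [0.0629, 0.0971]].

Step 4 — quadratic form (x̄ - mu_0)^T · S^{-1} · (x̄ - mu_0):
  S^{-1} · (x̄ - mu_0) = (0.5143, 0.3857),
  (x̄ - mu_0)^T · [...] = (1.5)·(0.5143) + (3)·(0.3857) = 1.9286.

Step 5 — scale by n: T² = 4 · 1.9286 = 7.7143.

T² ≈ 7.7143


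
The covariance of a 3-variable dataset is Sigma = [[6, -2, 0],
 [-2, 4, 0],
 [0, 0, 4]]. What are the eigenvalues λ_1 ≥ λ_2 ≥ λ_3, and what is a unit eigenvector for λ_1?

Step 1 — characteristic polynomial p(λ) = det(λI - Sigma) = λ³ - tr·λ² + c_1·λ - det, where tr = trace, c_1 = sum of the principal 2×2 minors, det = det(Sigma):
  tr = 6 + 4 + 4 = 14,
  c_1 = (6·4 - (-2)²) + (6·4 - (0)²) + (4·4 - (0)²) = 20 + 24 + 16 = 60,
  det = 6·(4·4 - (0)²) - (-2)·((-2)·4 - (0)·(0)) + (0)·((-2)·(0) - 4·(0)) = 6·(16) - (-2)·(-8) + (0)·(0) = 80.
  So p(λ) = λ³ - 14λ² + 60λ - 80.
Step 2 — look for an integer root (rational root theorem: any rational root is an integer divisor of 80). Testing λ = 4:
  p(4) = 64 - 224 + 240 - 80 = 0  ✓
  Dividing out (λ - 4): p(λ) = (λ - 4)(λ² - 10λ + 20).
Step 3 — remaining eigenvalues from the quadratic λ² - 10λ + 20 = 0:
  Δ = 10² - 4·20 = 100 - 80 = 20,  λ = (10 ± √20)/2 = (10 ± 4.4721)/2 ≈ 7.2361 or 2.7639.
  Sorted: λ_1 = 7.2361,  λ_2 = 4,  λ_3 = 2.7639  (check: sum = 14 = tr ✓).

Step 4 — unit eigenvector for λ_1 ≈ 7.2361: v spans the null space of (Sigma - λ_1 I), whose rows are
  r_1 = (-1.2361, -2, 0),  r_2 = (-2, -3.2361, 0),  r_3 = (0, 0, -3.2361).
  v is orthogonal to every row, so take v ∝ r_1 × r_3 = ((-2)·(-3.2361) - (0)·(0), (0)·(0) - (-1.2361)·(-3.2361), (-1.2361)·(0) - (-2)·(0)) ≈ (6.4721, -4, 0).
  Let u = (6.4721, -4, 0).
  ||u|| = √((6.4721)² + (-4)² + (0)²) = √(57.8885) ≈ 7.6085,  v_1 = u/||u|| ≈ (0.8507, -0.5257, 0) (||v_1|| = 1).

λ_1 = 7.2361,  λ_2 = 4,  λ_3 = 2.7639;  v_1 ≈ (0.8507, -0.5257, 0)


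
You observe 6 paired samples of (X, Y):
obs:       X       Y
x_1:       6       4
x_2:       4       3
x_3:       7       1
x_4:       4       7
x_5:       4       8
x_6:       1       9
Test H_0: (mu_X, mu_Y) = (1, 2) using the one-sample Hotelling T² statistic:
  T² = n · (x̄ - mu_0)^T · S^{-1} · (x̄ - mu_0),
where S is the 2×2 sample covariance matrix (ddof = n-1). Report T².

Step 1 — sample mean vector:
  mean(X) = (6 + 4 + 7 + 4 + 4 + 1) / 6 = 26/6 = 4.3333
  mean(Y) = (4 + 3 + 1 + 7 + 8 + 9) / 6 = 32/6 = 5.3333
  x̄ = (4.3333, 5.3333),  deviation x̄ - mu_0 = (4.3333, 5.3333) - (1, 2) = (3.3333, 3.3333).

Step 2 — sample covariance matrix, S[i,j] = (1/(n-1)) · Σ_k (x_{k,i} - mean_i) · (x_{k,j} - mean_j), divisor n-1 = 5:
  S[X,X] = ((1.6667)·(1.6667) + (-0.3333)·(-0.3333) + (2.6667)·(2.6667) + (-0.3333)·(-0.3333) + (-0.3333)·(-0.3333) + (-3.3333)·(-3.3333)) / 5 = 21.3333/5 = 4.2667
  S[X,Y] = ((1.6667)·(-1.3333) + (-0.3333)·(-2.3333) + (2.6667)·(-4.3333) + (-0.3333)·(1.6667) + (-0.3333)·(2.6667) + (-3.3333)·(3.6667)) / 5 = -26.6667/5 = -5.3333
  S[Y,Y] = ((-1.3333)·(-1.3333) + (-2.3333)·(-2.3333) + (-4.3333)·(-4.3333) + (1.6667)·(1.6667) + (2.6667)·(2.6667) + (3.6667)·(3.6667)) / 5 = 49.3333/5 = 9.8667
  S = [[4.2667, -5.3333],
 [-5.3333, 9.8667]].

Step 3 — invert S. det(S) = 4.2667·9.8667 - (-5.3333)² = 13.6533.
  S^{-1} = (1/det) · [[d, -b], [-b, a]] = [[0.7227, 0.3906],
 [0.3906, 0.3125]].

Step 4 — quadratic form (x̄ - mu_0)^T · S^{-1} · (x̄ - mu_0):
  S^{-1} · (x̄ - mu_0) = (3.7109, 2.3438),
  (x̄ - mu_0)^T · [...] = (3.3333)·(3.7109) + (3.3333)·(2.3438) = 20.1823.

Step 5 — scale by n: T² = 6 · 20.1823 = 121.0938.

T² ≈ 121.0938


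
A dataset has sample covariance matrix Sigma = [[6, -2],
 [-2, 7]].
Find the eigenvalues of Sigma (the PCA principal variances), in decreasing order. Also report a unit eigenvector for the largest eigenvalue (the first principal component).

Step 1 — characteristic polynomial of 2×2 Sigma:
  det(Sigma - λI) = λ² - trace · λ + det = 0.
  trace = 6 + 7 = 13, det = 6·7 - (-2)² = 38.
Step 2 — discriminant:
  Δ = trace² - 4·det = 169 - 152 = 17.
Step 3 — eigenvalues:
  λ = (trace ± √Δ)/2 = (13 ± 4.1231)/2,
  λ_1 = 8.5616,  λ_2 = 4.4384.

Step 4 — unit eigenvector for λ_1: solve (Sigma - λ_1 I)v = 0. First row:
  (6 - 8.5616)·v_x + (-2)·v_y = 0, i.e. (-2.5616)·v_x + (-2)·v_y = 0,
  so v ∝ (b, λ_1 - a) = (-2, 2.5616); multiply by -1 so the first entry is positive: u = (2, -2.5616).
  ||u|| = √((2)² + (-2.5616)²) = √(10.5616) ≈ 3.2499,
  v_1 = u/||u|| ≈ (0.6154, -0.7882) (||v_1|| = 1).

λ_1 = 8.5616,  λ_2 = 4.4384;  v_1 ≈ (0.6154, -0.7882)


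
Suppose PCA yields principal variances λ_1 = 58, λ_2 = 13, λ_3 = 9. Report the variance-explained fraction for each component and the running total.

Step 1 — total variance = trace(Sigma) = Σ λ_i = 58 + 13 + 9 = 80.

Step 2 — fraction explained by component i = λ_i / Σ λ:
  PC1: 58/80 = 0.725
  PC2: 13/80 = 0.1625
  PC3: 9/80 = 0.1125

Step 3 — cumulative fraction after k components = (λ_1 + ... + λ_k) / Σ λ:
  k = 1: 58/80 = 0.725
  k = 2: (58 + 13)/80 = 71/80 = 0.8875
  k = 3: (58 + 13 + 9)/80 = 80/80 = 1

Summary (fraction, with percent):

explained: PC1 0.725 (72.5%), PC2 0.1625 (16.25%), PC3 0.1125 (11.25%);  cumulative: 0.725, 0.8875, 1


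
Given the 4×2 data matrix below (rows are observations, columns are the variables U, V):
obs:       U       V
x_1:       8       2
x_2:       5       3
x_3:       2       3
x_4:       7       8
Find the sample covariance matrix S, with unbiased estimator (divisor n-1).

Step 1 — column means:
  mean(U) = (8 + 5 + 2 + 7) / 4 = 22/4 = 5.5
  mean(V) = (2 + 3 + 3 + 8) / 4 = 16/4 = 4

Step 2 — sample covariance S[i,j] = (1/(n-1)) · Σ_k (x_{k,i} - mean_i) · (x_{k,j} - mean_j), with n-1 = 3.
  S[U,U] = ((2.5)·(2.5) + (-0.5)·(-0.5) + (-3.5)·(-3.5) + (1.5)·(1.5)) / 3 = 21/3 = 7
  S[U,V] = ((2.5)·(-2) + (-0.5)·(-1) + (-3.5)·(-1) + (1.5)·(4)) / 3 = 5/3 = 1.6667
  S[V,V] = ((-2)·(-2) + (-1)·(-1) + (-1)·(-1) + (4)·(4)) / 3 = 22/3 = 7.3333

S is symmetric (S[j,i] = S[i,j]). Assembling:

S = [[7, 1.6667],
 [1.6667, 7.3333]]


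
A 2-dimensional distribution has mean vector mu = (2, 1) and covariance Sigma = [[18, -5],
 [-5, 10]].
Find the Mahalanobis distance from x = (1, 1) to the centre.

Step 1 — centre the observation: (x - mu) = (-1, 0).

Step 2 — invert Sigma. det(Sigma) = 18·10 - (-5)² = 155.
  Sigma^{-1} = (1/det) · [[d, -b], [-b, a]] = [[0.0645, 0.0323],
 [0.0323, 0.1161]].

Step 3 — form the quadratic (x - mu)^T · Sigma^{-1} · (x - mu):
  Sigma^{-1} · (x - mu) = (-0.0645, -0.0323).
  (x - mu)^T · [Sigma^{-1} · (x - mu)] = (-1)·(-0.0645) + (0)·(-0.0323) = 0.0645.

Step 4 — take square root: d = √(0.0645) ≈ 0.254.

d(x, mu) = √(0.0645) ≈ 0.254


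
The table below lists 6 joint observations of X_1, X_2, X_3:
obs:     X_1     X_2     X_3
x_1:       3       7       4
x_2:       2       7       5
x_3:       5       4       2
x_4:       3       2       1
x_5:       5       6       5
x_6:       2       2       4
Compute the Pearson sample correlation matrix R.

Step 1 — column means:
  mean(X_1) = (3 + 2 + 5 + 3 + 5 + 2) / 6 = 20/6 = 3.3333
  mean(X_2) = (7 + 7 + 4 + 2 + 6 + 2) / 6 = 28/6 = 4.6667
  mean(X_3) = (4 + 5 + 2 + 1 + 5 + 4) / 6 = 21/6 = 3.5

Step 2 — sample variances and covariances s[i,j] = (1/(n-1)) · Σ_k (x_{k,i} - mean_i) · (x_{k,j} - mean_j), with n-1 = 5:
  s[X_1,X_1] = ((-0.3333)·(-0.3333) + (-1.3333)·(-1.3333) + (1.6667)·(1.6667) + (-0.3333)·(-0.3333) + (1.6667)·(1.6667) + (-1.3333)·(-1.3333)) / 5 = 9.3333/5 = 1.8667
  s[X_1,X_2] = ((-0.3333)·(2.3333) + (-1.3333)·(2.3333) + (1.6667)·(-0.6667) + (-0.3333)·(-2.6667) + (1.6667)·(1.3333) + (-1.3333)·(-2.6667)) / 5 = 1.6667/5 = 0.3333
  s[X_1,X_3] = ((-0.3333)·(0.5) + (-1.3333)·(1.5) + (1.6667)·(-1.5) + (-0.3333)·(-2.5) + (1.6667)·(1.5) + (-1.3333)·(0.5)) / 5 = -2/5 = -0.4
  s[X_2,X_2] = ((2.3333)·(2.3333) + (2.3333)·(2.3333) + (-0.6667)·(-0.6667) + (-2.6667)·(-2.6667) + (1.3333)·(1.3333) + (-2.6667)·(-2.6667)) / 5 = 27.3333/5 = 5.4667
  s[X_2,X_3] = ((2.3333)·(0.5) + (2.3333)·(1.5) + (-0.6667)·(-1.5) + (-2.6667)·(-2.5) + (1.3333)·(1.5) + (-2.6667)·(0.5)) / 5 = 13/5 = 2.6
  s[X_3,X_3] = ((0.5)·(0.5) + (1.5)·(1.5) + (-1.5)·(-1.5) + (-2.5)·(-2.5) + (1.5)·(1.5) + (0.5)·(0.5)) / 5 = 13.5/5 = 2.7
  Sample standard deviations s_i = √(s[i,i]):
  s(X_1) = √(1.8667) = 1.3663
  s(X_2) = √(5.4667) = 2.3381
  s(X_3) = √(2.7) = 1.6432

Step 3 — r_{ij} = s_{ij} / (s_i · s_j):
  r[X_1,X_1] = 1 (diagonal).
  r[X_1,X_2] = 0.3333 / (1.3663 · 2.3381) = 0.3333 / 3.1944 = 0.1043
  r[X_1,X_3] = -0.4 / (1.3663 · 1.6432) = -0.4 / 2.245 = -0.1782
  r[X_2,X_2] = 1 (diagonal).
  r[X_2,X_3] = 2.6 / (2.3381 · 1.6432) = 2.6 / 3.8419 = 0.6768
  r[X_3,X_3] = 1 (diagonal).

R is symmetric with unit diagonal. Assembling:

R = [[1, 0.1043, -0.1782],
 [0.1043, 1, 0.6768],
 [-0.1782, 0.6768, 1]]


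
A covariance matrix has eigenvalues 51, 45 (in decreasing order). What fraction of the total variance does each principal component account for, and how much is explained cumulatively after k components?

Step 1 — total variance = trace(Sigma) = Σ λ_i = 51 + 45 = 96.

Step 2 — fraction explained by component i = λ_i / Σ λ:
  PC1: 51/96 = 0.5312
  PC2: 45/96 = 0.4688

Step 3 — cumulative fraction after k components = (λ_1 + ... + λ_k) / Σ λ:
  k = 1: 51/96 = 0.5312
  k = 2: (51 + 45)/96 = 96/96 = 1

Summary (fraction, with percent):

explained: PC1 0.5312 (53.12%), PC2 0.4688 (46.88%);  cumulative: 0.5312, 1


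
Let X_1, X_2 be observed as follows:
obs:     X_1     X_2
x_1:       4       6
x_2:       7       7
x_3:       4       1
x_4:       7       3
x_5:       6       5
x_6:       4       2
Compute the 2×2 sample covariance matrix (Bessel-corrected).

Step 1 — column means:
  mean(X_1) = (4 + 7 + 4 + 7 + 6 + 4) / 6 = 32/6 = 5.3333
  mean(X_2) = (6 + 7 + 1 + 3 + 5 + 2) / 6 = 24/6 = 4

Step 2 — sample covariance S[i,j] = (1/(n-1)) · Σ_k (x_{k,i} - mean_i) · (x_{k,j} - mean_j), with n-1 = 5.
  S[X_1,X_1] = ((-1.3333)·(-1.3333) + (1.6667)·(1.6667) + (-1.3333)·(-1.3333) + (1.6667)·(1.6667) + (0.6667)·(0.6667) + (-1.3333)·(-1.3333)) / 5 = 11.3333/5 = 2.2667
  S[X_1,X_2] = ((-1.3333)·(2) + (1.6667)·(3) + (-1.3333)·(-3) + (1.6667)·(-1) + (0.6667)·(1) + (-1.3333)·(-2)) / 5 = 8/5 = 1.6
  S[X_2,X_2] = ((2)·(2) + (3)·(3) + (-3)·(-3) + (-1)·(-1) + (1)·(1) + (-2)·(-2)) / 5 = 28/5 = 5.6

S is symmetric (S[j,i] = S[i,j]). Assembling:

S = [[2.2667, 1.6],
 [1.6, 5.6]]


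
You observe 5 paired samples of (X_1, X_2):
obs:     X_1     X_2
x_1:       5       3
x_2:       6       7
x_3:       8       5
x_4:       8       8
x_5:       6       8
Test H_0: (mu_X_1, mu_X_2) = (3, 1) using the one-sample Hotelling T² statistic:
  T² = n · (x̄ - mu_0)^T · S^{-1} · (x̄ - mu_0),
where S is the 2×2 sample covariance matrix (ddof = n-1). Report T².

Step 1 — sample mean vector:
  mean(X_1) = (5 + 6 + 8 + 8 + 6) / 5 = 33/5 = 6.6
  mean(X_2) = (3 + 7 + 5 + 8 + 8) / 5 = 31/5 = 6.2
  x̄ = (6.6, 6.2),  deviation x̄ - mu_0 = (6.6, 6.2) - (3, 1) = (3.6, 5.2).

Step 2 — sample covariance matrix, S[i,j] = (1/(n-1)) · Σ_k (x_{k,i} - mean_i) · (x_{k,j} - mean_j), divisor n-1 = 4:
  S[X_1,X_1] = ((-1.6)·(-1.6) + (-0.6)·(-0.6) + (1.4)·(1.4) + (1.4)·(1.4) + (-0.6)·(-0.6)) / 4 = 7.2/4 = 1.8
  S[X_1,X_2] = ((-1.6)·(-3.2) + (-0.6)·(0.8) + (1.4)·(-1.2) + (1.4)·(1.8) + (-0.6)·(1.8)) / 4 = 4.4/4 = 1.1
  S[X_2,X_2] = ((-3.2)·(-3.2) + (0.8)·(0.8) + (-1.2)·(-1.2) + (1.8)·(1.8) + (1.8)·(1.8)) / 4 = 18.8/4 = 4.7
  S = [[1.8, 1.1],
 [1.1, 4.7]].

Step 3 — invert S. det(S) = 1.8·4.7 - (1.1)² = 7.25.
  S^{-1} = (1/det) · [[d, -b], [-b, a]] = [[0.6483, -0.1517],
 [-0.1517, 0.2483]].

Step 4 — quadratic form (x̄ - mu_0)^T · S^{-1} · (x̄ - mu_0):
  S^{-1} · (x̄ - mu_0) = (1.5448, 0.7448),
  (x̄ - mu_0)^T · [...] = (3.6)·(1.5448) + (5.2)·(0.7448) = 9.4345.

Step 5 — scale by n: T² = 5 · 9.4345 = 47.1724.

T² ≈ 47.1724


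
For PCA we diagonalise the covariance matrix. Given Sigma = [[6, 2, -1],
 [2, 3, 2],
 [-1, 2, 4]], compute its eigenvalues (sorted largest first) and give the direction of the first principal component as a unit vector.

Step 1 — characteristic polynomial p(λ) = det(λI - Sigma) = λ³ - tr·λ² + c_1·λ - det, where tr = trace, c_1 = sum of the principal 2×2 minors, det = det(Sigma):
  tr = 6 + 3 + 4 = 13,
  c_1 = (6·3 - (2)²) + (6·4 - (-1)²) + (3·4 - (2)²) = 14 + 23 + 8 = 45,
  det = 6·(3·4 - (2)²) - (2)·((2)·4 - (2)·(-1)) + (-1)·((2)·(2) - 3·(-1)) = 6·(8) - (2)·(10) + (-1)·(7) = 21.
  So p(λ) = λ³ - 13λ² + 45λ - 21.
Step 2 — look for an integer root (rational root theorem: any rational root is an integer divisor of 21). Testing λ = 7:
  p(7) = 343 - 637 + 315 - 21 = 0  ✓
  Dividing out (λ - 7): p(λ) = (λ - 7)(λ² - 6λ + 3).
Step 3 — remaining eigenvalues from the quadratic λ² - 6λ + 3 = 0:
  Δ = 6² - 4·3 = 36 - 12 = 24,  λ = (6 ± √24)/2 = (6 ± 4.899)/2 ≈ 5.4495 or 0.5505.
  Sorted: λ_1 = 7,  λ_2 = 5.4495,  λ_3 = 0.5505  (check: sum = 13 = tr ✓).

Step 4 — unit eigenvector for λ_1 = 7: v spans the null space of (Sigma - λ_1 I), whose rows are
  r_1 = (-1, 2, -1),  r_2 = (2, -4, 2),  r_3 = (-1, 2, -3).
  v is orthogonal to every row, so take v ∝ r_1 × r_3 = ((2)·(-3) - (-1)·(2), (-1)·(-1) - (-1)·(-3), (-1)·(2) - (2)·(-1)) = (-4, -2, 0).
  Rescale (divide by 2; multiply by -1 so the first nonzero entry is positive): u = (2, 1, 0).
  ||u|| = √((2)² + (1)² + (0)²) = √(5) ≈ 2.2361,  v_1 = u/||u|| ≈ (0.8944, 0.4472, 0) (||v_1|| = 1).

λ_1 = 7,  λ_2 = 5.4495,  λ_3 = 0.5505;  v_1 ≈ (0.8944, 0.4472, 0)


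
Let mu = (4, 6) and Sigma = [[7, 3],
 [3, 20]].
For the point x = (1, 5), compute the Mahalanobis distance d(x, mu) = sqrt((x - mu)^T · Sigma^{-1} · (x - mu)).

Step 1 — centre the observation: (x - mu) = (-3, -1).

Step 2 — invert Sigma. det(Sigma) = 7·20 - (3)² = 131.
  Sigma^{-1} = (1/det) · [[d, -b], [-b, a]] = [[0.1527, -0.0229],
 [-0.0229, 0.0534]].

Step 3 — form the quadratic (x - mu)^T · Sigma^{-1} · (x - mu):
  Sigma^{-1} · (x - mu) = (-0.4351, 0.0153).
  (x - mu)^T · [Sigma^{-1} · (x - mu)] = (-3)·(-0.4351) + (-1)·(0.0153) = 1.2901.

Step 4 — take square root: d = √(1.2901) ≈ 1.1358.

d(x, mu) = √(1.2901) ≈ 1.1358


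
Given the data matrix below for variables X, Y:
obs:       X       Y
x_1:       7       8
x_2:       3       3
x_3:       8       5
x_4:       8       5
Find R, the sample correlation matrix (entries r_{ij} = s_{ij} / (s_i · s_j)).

Step 1 — column means:
  mean(X) = (7 + 3 + 8 + 8) / 4 = 26/4 = 6.5
  mean(Y) = (8 + 3 + 5 + 5) / 4 = 21/4 = 5.25

Step 2 — sample variances and covariances s[i,j] = (1/(n-1)) · Σ_k (x_{k,i} - mean_i) · (x_{k,j} - mean_j), with n-1 = 3:
  s[X,X] = ((0.5)·(0.5) + (-3.5)·(-3.5) + (1.5)·(1.5) + (1.5)·(1.5)) / 3 = 17/3 = 5.6667
  s[X,Y] = ((0.5)·(2.75) + (-3.5)·(-2.25) + (1.5)·(-0.25) + (1.5)·(-0.25)) / 3 = 8.5/3 = 2.8333
  s[Y,Y] = ((2.75)·(2.75) + (-2.25)·(-2.25) + (-0.25)·(-0.25) + (-0.25)·(-0.25)) / 3 = 12.75/3 = 4.25
  Sample standard deviations s_i = √(s[i,i]):
  s(X) = √(5.6667) = 2.3805
  s(Y) = √(4.25) = 2.0616

Step 3 — r_{ij} = s_{ij} / (s_i · s_j):
  r[X,X] = 1 (diagonal).
  r[X,Y] = 2.8333 / (2.3805 · 2.0616) = 2.8333 / 4.9075 = 0.5774
  r[Y,Y] = 1 (diagonal).

R is symmetric with unit diagonal. Assembling:

R = [[1, 0.5774],
 [0.5774, 1]]


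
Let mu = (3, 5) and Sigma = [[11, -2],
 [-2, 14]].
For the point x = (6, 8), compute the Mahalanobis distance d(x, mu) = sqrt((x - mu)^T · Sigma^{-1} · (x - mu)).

Step 1 — centre the observation: (x - mu) = (3, 3).

Step 2 — invert Sigma. det(Sigma) = 11·14 - (-2)² = 150.
  Sigma^{-1} = (1/det) · [[d, -b], [-b, a]] = [[0.0933, 0.0133],
 [0.0133, 0.0733]].

Step 3 — form the quadratic (x - mu)^T · Sigma^{-1} · (x - mu):
  Sigma^{-1} · (x - mu) = (0.32, 0.26).
  (x - mu)^T · [Sigma^{-1} · (x - mu)] = (3)·(0.32) + (3)·(0.26) = 1.74.

Step 4 — take square root: d = √(1.74) ≈ 1.3191.

d(x, mu) = √(1.74) ≈ 1.3191


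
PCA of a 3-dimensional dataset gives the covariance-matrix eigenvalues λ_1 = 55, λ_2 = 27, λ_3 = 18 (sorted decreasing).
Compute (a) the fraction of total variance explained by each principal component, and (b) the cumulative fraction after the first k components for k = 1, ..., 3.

Step 1 — total variance = trace(Sigma) = Σ λ_i = 55 + 27 + 18 = 100.

Step 2 — fraction explained by component i = λ_i / Σ λ:
  PC1: 55/100 = 0.55
  PC2: 27/100 = 0.27
  PC3: 18/100 = 0.18

Step 3 — cumulative fraction after k components = (λ_1 + ... + λ_k) / Σ λ:
  k = 1: 55/100 = 0.55
  k = 2: (55 + 27)/100 = 82/100 = 0.82
  k = 3: (55 + 27 + 18)/100 = 100/100 = 1

Summary (fraction, with percent):

explained: PC1 0.55 (55%), PC2 0.27 (27%), PC3 0.18 (18%);  cumulative: 0.55, 0.82, 1
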